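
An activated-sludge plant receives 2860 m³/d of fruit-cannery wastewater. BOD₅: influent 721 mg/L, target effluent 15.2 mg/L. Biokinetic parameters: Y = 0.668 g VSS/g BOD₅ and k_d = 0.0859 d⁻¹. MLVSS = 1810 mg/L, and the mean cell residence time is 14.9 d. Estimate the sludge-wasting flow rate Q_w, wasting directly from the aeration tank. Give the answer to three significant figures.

Steady-state biomass mass balance: V·X·(1 + k_d·θ_c) = Y·Q·(S₀ − S)·θ_c, so V = 0.668 × 2860 × (721 − 15.2) × 14.9 / [1810 × (1 + 0.0859 × 14.9)] = 2.01×10^7 / 4127 = 4869 m³.
Wasting from the aeration tank: Q_w = V / θ_c = 4869 / 14.9 = 326.8 m³/d.

Q_w ≈ 327 m³/d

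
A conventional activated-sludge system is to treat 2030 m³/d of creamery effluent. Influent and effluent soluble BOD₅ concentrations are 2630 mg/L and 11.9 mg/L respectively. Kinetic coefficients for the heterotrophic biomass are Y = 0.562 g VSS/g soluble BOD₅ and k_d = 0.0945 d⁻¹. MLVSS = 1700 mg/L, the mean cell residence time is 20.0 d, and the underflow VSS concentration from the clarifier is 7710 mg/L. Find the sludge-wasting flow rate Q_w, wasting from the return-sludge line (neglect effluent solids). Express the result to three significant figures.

Q_w ≈ 134 m³/d

Rearranging the biomass balance for a CMAS with decay, V = Y·Q·ΔS·θ_c / [X·(1+k_d θ_c)] = 0.562 × 2030 × (2630 − 11.9) × 20.0 / [1700 × (1 + 0.0945 × 20.0)] = 5.97×10^7 / 4913 = 12159 m³.
Wasting from the return line (neglecting effluent solids): Q_w = V·X / (θ_c·X_r) = 12159 × 1700 / (20.0 × 7710) = 134.0 m³/d.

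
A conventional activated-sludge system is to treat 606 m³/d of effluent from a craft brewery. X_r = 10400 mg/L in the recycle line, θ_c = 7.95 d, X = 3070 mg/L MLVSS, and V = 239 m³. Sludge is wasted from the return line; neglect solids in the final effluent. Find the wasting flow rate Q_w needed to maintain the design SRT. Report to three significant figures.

Wasting from the return line (neglecting effluent solids): Q_w = V·X / (θ_c·X_r) = 239.0 × 3070 / (7.95 × 10400) = 8.874 m³/d.

Q_w ≈ 8.87 m³/d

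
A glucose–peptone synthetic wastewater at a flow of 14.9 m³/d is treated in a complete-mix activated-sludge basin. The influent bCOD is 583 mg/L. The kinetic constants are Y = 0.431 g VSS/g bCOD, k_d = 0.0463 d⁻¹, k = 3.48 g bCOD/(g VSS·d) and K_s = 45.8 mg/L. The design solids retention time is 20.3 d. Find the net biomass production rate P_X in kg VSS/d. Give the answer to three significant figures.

For a completely mixed reactor with recycle the Lawrence–McCarty relation gives S = K_s·(1 + k_d·θ_c) / [θ_c·(Y·k − k_d) − 1] = 45.8 × (1 + 0.0463 × 20.3) / [20.3 × (0.431 × 3.48 − 0.0463) − 1] = 88.85 / 28.51 = 3.117 mg/L.
Y_obs = Y / (1 + k_d θ_c) = 0.431 / (1 + 0.0463 × 20.3) = 0.431 / 1.940 = 0.2222.
Q·(S₀ − S) = 14.9 × (583 − 3.12) × 10⁻³ = 8.640 kg/d removed.
Biomass produced: P_X = Y_obs·Q·ΔS = 0.2222 × 8.640 ≈ 1.920 kg VSS/d.

P_X ≈ 1.92 kg VSS/d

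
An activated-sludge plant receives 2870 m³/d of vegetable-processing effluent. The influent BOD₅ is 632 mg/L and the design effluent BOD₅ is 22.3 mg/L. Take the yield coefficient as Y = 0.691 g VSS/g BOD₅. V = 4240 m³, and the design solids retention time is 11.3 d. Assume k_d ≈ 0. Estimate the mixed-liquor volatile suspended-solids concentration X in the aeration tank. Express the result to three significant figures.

X ≈ 3220 mg/L

From V·X = Y·Q·(S₀ − S)·θ_c (decay neglected): X = 0.691 × 2870 × (632 − 22.3) × 11.3 / 4240 = 3222 mg/L.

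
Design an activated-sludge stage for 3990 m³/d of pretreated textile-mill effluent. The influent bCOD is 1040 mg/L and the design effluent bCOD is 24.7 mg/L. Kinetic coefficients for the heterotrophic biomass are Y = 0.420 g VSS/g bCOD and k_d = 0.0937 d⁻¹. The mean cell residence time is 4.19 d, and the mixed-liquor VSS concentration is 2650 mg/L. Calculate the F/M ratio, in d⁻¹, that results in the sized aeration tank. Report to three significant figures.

From the SRT design equation V = Y Q (S₀−S) θ_c / [X (1 + k_d θ_c)] = 0.420 × 3990 × (1040 − 24.7) × 4.19 / [2650 × (1 + 0.0937 × 4.19)] = 7.13×10^6 / 3690 = 1932 m³.
F/M = Q·S₀ / (V·X) = 3990 × 1040 / (1932 × 2650) = 0.8106 g bCOD·(g VSS·d)⁻¹.

F/M ≈ 0.811 d⁻¹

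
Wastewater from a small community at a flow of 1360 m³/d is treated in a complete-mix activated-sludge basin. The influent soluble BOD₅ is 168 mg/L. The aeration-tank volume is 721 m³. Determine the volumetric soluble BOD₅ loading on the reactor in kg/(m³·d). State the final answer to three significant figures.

Volumetric loading L_v = Q·S₀ / V = 1360 × 168 g/m³ / 721.0 m³ = 316.9 g/(m³·d) = 0.3169 kg soluble BOD₅/(m³·d).

L_v ≈ 0.317 kg soluble BOD₅/(m³·d)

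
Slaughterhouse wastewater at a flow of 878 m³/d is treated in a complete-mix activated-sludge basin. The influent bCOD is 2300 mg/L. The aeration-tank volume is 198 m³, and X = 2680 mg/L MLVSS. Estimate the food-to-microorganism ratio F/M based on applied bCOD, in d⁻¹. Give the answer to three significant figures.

F/M ≈ 3.81 d⁻¹

F/M = Q·S₀ / (V·X) = 878 × 2300 / (198.0 × 2680) = 3.806 g bCOD·(g VSS·d)⁻¹.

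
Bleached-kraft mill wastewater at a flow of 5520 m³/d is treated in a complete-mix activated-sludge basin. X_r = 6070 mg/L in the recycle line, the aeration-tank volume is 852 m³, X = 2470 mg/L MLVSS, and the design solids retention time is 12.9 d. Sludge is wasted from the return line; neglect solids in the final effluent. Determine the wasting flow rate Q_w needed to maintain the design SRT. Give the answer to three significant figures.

Q_w = (V·X)/(θ_c X_r) = 852.0 × 2470 / (12.9 × 6070) = 26.88 m³/d.

Q_w ≈ 26.9 m³/d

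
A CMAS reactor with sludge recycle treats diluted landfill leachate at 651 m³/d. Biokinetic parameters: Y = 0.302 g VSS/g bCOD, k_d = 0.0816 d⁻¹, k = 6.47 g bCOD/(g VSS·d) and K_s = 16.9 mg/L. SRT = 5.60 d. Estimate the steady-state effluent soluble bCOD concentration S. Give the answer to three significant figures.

S ≈ 2.60 mg/L

For a completely mixed reactor with recycle the Lawrence–McCarty relation gives S = K_s·(1 + k_d·θ_c) / [θ_c·(Y·k − k_d) − 1] = 16.9 × (1 + 0.0816 × 5.60) / [5.60 × (0.302 × 6.47 − 0.0816) − 1] = 24.62 / 9.485 = 2.596 mg/L.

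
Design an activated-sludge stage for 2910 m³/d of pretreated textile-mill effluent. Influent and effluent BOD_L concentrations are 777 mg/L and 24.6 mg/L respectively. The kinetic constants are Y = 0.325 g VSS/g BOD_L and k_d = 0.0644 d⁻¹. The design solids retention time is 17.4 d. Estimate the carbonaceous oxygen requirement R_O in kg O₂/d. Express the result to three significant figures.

Observed yield with endogenous decay: Y_obs = Y / (1 + k_d·θ_c) = 0.325 / (1 + 0.0644 × 17.4) = 0.325 / 2.121 = 0.1533 g VSS/g BOD_L.
Q·(S₀ − S) = 2910 × (777 − 24.6) × 10⁻³ = 2189 kg/d removed.
Biomass synthesised: P_X = Y_obs × 2189 = 335.6 kg VSS/d.
Carbonaceous O₂ demand = substrate oxidised − cell-mass equivalent = 2189 − 1.42 × 335.6 = 1713 kg O₂/d.

R_O ≈ 1710 kg O₂/d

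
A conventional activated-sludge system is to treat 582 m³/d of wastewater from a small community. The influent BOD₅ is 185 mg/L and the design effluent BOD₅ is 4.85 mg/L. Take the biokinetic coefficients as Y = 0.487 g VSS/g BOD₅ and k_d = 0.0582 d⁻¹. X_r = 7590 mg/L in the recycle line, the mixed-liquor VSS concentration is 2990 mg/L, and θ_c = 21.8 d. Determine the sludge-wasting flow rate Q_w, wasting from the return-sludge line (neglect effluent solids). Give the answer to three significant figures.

From the SRT design equation V = Y Q (S₀−S) θ_c / [X (1 + k_d θ_c)] = 0.487 × 582 × (185 − 4.85) × 21.8 / [2990 × (1 + 0.0582 × 21.8)] = 1.11×10^6 / 6784 = 164.1 m³.
Wasting from the return line (neglecting effluent solids): Q_w = V·X / (θ_c·X_r) = 164.1 × 2990 / (21.8 × 7590) = 2.965 m³/d.

Q_w ≈ 2.97 m³/d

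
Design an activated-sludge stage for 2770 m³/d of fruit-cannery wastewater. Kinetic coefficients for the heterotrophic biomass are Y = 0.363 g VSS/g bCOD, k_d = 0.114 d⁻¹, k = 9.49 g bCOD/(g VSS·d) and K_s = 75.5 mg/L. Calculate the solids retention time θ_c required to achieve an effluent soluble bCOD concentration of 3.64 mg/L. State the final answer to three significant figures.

Specific growth rate at S = 3.64 mg/L: μ = YkS/(K_s+S) = 0.363·9.49·3.64/(75.5+3.64) = 0.1584 d⁻¹.
θ_c = 1/(μ − k_d) = 1/(0.1584 − 0.114) = 1/0.04444 = 22.50 d.

θ_c ≈ 22.5 d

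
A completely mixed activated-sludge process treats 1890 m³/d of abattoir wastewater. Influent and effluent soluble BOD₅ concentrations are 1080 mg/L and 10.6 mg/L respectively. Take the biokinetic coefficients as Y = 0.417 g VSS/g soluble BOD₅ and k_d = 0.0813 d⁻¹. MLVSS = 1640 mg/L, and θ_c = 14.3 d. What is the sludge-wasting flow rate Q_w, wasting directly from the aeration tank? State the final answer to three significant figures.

Rearranging the biomass balance for a CMAS with decay, V = Y·Q·ΔS·θ_c / [X·(1+k_d θ_c)] = 0.417 × 1890 × (1080 − 10.6) × 14.3 / [1640 × (1 + 0.0813 × 14.3)] = 1.21×10^7 / 3547 = 3398 m³.
With mixed-liquor wasting, θ_c = V/Q_w, so Q_w = V/θ_c = 3398/14.3 = 237.6 m³/d.

Q_w ≈ 238 m³/d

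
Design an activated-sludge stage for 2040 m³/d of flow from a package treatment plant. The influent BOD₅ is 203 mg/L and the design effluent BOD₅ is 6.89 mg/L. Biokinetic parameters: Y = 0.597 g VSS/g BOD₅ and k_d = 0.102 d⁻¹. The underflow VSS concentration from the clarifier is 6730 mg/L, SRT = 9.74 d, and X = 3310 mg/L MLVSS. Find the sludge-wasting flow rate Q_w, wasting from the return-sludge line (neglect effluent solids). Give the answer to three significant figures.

From the SRT design equation V = Y Q (S₀−S) θ_c / [X (1 + k_d θ_c)] = 0.597 × 2040 × (203 − 6.89) × 9.74 / [3310 × (1 + 0.102 × 9.74)] = 2.33×10^6 / 6598 = 352.6 m³.
Q_w = (V·X)/(θ_c X_r) = 352.6 × 3310 / (9.74 × 6730) = 17.80 m³/d.

Q_w ≈ 17.8 m³/d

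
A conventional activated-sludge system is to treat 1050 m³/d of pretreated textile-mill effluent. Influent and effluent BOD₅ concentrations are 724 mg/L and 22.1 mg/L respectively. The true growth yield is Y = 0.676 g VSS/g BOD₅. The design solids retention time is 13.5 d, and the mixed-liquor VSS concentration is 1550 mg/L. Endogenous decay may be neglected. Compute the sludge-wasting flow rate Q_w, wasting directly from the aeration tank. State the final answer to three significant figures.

Q_w ≈ 321 m³/d

Biomass mass balance (decay neglected): V·X = Y·Q·(S₀ − S)·θ_c, so V = 0.676 × 1050 × (724 − 22.1) × 13.5 / 1550 = 4339 m³.
Wasting from the aeration tank: Q_w = V / θ_c = 4339 / 13.5 = 321.4 m³/d.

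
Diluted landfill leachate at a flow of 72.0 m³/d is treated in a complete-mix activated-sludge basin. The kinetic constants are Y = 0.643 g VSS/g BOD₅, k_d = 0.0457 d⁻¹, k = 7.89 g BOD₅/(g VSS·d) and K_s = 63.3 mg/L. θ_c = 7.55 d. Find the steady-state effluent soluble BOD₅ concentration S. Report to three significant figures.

For a completely mixed reactor with recycle the Lawrence–McCarty relation gives S = K_s·(1 + k_d·θ_c) / [θ_c·(Y·k − k_d) − 1] = 63.3 × (1 + 0.0457 × 7.55) / [7.55 × (0.643 × 7.89 − 0.0457) − 1] = 85.14 / 36.96 = 2.304 mg/L.

S ≈ 2.30 mg/L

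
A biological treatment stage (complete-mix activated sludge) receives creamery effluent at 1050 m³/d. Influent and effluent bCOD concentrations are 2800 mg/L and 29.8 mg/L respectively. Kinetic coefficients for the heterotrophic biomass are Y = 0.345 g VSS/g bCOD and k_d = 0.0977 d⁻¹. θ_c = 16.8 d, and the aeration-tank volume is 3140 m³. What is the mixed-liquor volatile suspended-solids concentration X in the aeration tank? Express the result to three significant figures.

From V·X·(1 + k_d·θ_c) = Y·Q·(S₀ − S)·θ_c: X = 0.345 × 1050 × (2800 − 29.8) × 16.8 / [3140 × (1 + 0.0977 × 16.8)] = 2033 mg/L.

X ≈ 2030 mg/L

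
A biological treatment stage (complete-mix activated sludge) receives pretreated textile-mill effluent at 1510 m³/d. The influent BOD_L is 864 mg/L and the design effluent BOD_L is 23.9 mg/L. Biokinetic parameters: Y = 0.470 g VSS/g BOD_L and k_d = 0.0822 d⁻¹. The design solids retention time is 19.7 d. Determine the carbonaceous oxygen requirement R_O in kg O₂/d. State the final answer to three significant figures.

Correct the yield for decay: Y_obs = Y/(1 + k_d θ_c) = 0.470 / (1 + 0.0822 × 19.7) = 0.470 / 2.619 = 0.1794.
ΔS = 864 − 23.9 = 840.1 mg/L, so the substrate removal rate is 1510 × 840.1/1000 = 1269 kg BOD_L/d.
P_X = Y_obs·Q·(S₀ − S) = 0.1794 × 1269 = 227.6 kg VSS/d.
R_O = Q·ΔS − 1.42 P_X = 1269 − 323.2 = 945.3 kg O₂/d.

R_O ≈ 945 kg O₂/d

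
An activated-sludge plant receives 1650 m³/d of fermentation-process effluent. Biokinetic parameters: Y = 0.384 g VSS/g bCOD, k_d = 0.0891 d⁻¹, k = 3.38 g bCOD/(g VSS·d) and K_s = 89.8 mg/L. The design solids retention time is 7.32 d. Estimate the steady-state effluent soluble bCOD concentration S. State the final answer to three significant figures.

Effluent substrate depends only on kinetics and SRT: S = K_s(1 + k_d θ_c) / [θ_c(Yk − k_d) − 1] = 89.8 × (1 + 0.0891 × 7.32) / [7.32 × (0.384 × 3.38 − 0.0891) − 1] = 148.4 / 7.849 = 18.90 mg/L.

S ≈ 18.9 mg/L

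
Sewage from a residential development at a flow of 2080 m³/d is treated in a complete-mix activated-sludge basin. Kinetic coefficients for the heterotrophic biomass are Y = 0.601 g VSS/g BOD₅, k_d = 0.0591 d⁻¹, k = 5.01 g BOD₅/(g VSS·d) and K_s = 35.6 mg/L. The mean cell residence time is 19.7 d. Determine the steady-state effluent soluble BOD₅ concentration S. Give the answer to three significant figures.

For a completely mixed reactor with recycle the Lawrence–McCarty relation gives S = K_s·(1 + k_d·θ_c) / [θ_c·(Y·k − k_d) − 1] = 35.6 × (1 + 0.0591 × 19.7) / [19.7 × (0.601 × 5.01 − 0.0591) − 1] = 77.05 / 57.15 = 1.348 mg/L.

S ≈ 1.35 mg/L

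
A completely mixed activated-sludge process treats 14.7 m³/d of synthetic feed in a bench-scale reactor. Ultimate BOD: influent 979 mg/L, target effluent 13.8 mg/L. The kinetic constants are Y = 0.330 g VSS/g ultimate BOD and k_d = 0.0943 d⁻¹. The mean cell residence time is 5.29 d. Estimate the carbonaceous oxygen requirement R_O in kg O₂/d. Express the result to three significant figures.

R_O ≈ 9.75 kg O₂/d

Observed yield with endogenous decay: Y_obs = Y / (1 + k_d·θ_c) = 0.330 / (1 + 0.0943 × 5.29) = 0.330 / 1.499 = 0.2202 g VSS/g ultimate BOD.
ΔS = 979 − 13.8 = 965.2 mg/L, so the substrate removal rate is 14.7 × 965.2/1000 = 14.19 kg ultimate BOD/d.
P_X = Y_obs·Q·(S₀ − S) = 0.2202 × 14.19 = 3.124 kg VSS/d.
R_O = Q·ΔS − 1.42 P_X = 14.19 − 4.436 = 9.753 kg O₂/d.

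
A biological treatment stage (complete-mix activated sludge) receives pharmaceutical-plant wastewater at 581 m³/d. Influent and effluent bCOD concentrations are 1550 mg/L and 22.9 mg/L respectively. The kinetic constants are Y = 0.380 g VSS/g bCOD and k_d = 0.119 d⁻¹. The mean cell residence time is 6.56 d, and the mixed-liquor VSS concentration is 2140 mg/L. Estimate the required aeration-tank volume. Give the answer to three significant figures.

From the SRT design equation V = Y Q (S₀−S) θ_c / [X (1 + k_d θ_c)] = 0.380 × 581 × (1550 − 22.9) × 6.56 / [2140 × (1 + 0.119 × 6.56)] = 2.21×10^6 / 3811 = 580.4 m³.

V ≈ 580 m³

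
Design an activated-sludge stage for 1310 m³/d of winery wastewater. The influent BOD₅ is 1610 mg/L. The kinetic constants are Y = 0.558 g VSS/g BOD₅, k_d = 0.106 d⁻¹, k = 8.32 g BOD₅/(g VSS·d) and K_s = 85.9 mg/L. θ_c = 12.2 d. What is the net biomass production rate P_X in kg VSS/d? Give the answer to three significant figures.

P_X ≈ 512 kg VSS/d

For a completely mixed reactor with recycle the Lawrence–McCarty relation gives S = K_s·(1 + k_d·θ_c) / [θ_c·(Y·k − k_d) − 1] = 85.9 × (1 + 0.106 × 12.2) / [12.2 × (0.558 × 8.32 − 0.106) − 1] = 197.0 / 54.35 = 3.625 mg/L.
The observed yield is Y_obs = Y/(1 + k_d·θ_c) = 0.558 / (1 + 0.106 × 12.2) = 0.558 / 2.293 = 0.2433 g VSS per g BOD₅ removed.
Mass of BOD₅ removed per day: Q(S₀ − S) = 1310 × 1606 g/m³ = 2104 kg/d.
So the net sludge growth is P_X = 0.2433 × 2104 = 512.0 kg VSS/d.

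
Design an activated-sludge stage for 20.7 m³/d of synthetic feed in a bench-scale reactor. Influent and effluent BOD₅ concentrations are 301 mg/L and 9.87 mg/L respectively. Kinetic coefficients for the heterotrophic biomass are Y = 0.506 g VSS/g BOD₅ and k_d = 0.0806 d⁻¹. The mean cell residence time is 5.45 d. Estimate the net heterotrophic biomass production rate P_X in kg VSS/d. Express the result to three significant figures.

P_X ≈ 2.12 kg VSS/d

Correct the yield for decay: Y_obs = Y/(1 + k_d θ_c) = 0.506 / (1 + 0.0806 × 5.45) = 0.506 / 1.439 = 0.3516.
ΔS = 301 − 9.87 = 291.1 mg/L, so the substrate removal rate is 20.7 × 291.1/1000 = 6.026 kg BOD₅/d.
So the net sludge growth is P_X = 0.3516 × 6.026 = 2.119 kg VSS/d.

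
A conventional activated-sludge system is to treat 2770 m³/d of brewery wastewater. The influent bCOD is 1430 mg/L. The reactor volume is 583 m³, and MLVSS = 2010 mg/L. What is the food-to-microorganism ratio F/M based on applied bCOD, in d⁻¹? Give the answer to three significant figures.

F/M ≈ 3.38 d⁻¹

Food-to-microorganism ratio F/M = Q S₀ / (V X) = 2770 × 1430 / (583.0 × 2010) = 3.380 d⁻¹.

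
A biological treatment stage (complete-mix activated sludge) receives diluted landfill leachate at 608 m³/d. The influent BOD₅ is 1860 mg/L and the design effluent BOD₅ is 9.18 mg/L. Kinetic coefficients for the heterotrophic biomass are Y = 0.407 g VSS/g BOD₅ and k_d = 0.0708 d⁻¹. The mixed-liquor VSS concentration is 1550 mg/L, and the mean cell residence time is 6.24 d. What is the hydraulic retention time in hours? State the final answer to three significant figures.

τ ≈ 50.5 h

Steady-state biomass mass balance: V·X·(1 + k_d·θ_c) = Y·Q·(S₀ − S)·θ_c, so V = 0.407 × 608 × (1860 − 9.18) × 6.24 / [1550 × (1 + 0.0708 × 6.24)] = 2.86×10^6 / 2235 = 1279 m³.
HRT = V/Q = 1279 m³ / 608 m³·d⁻¹ = 2.103 d × 24 = 50.48 h.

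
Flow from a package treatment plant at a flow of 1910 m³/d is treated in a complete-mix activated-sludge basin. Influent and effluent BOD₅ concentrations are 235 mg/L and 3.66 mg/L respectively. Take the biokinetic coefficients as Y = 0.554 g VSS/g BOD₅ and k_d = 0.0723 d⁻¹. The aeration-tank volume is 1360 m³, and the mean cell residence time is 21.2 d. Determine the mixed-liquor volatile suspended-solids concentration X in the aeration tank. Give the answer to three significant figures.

X ≈ 1510 mg/L

From V·X·(1 + k_d·θ_c) = Y·Q·(S₀ − S)·θ_c: X = 0.554 × 1910 × (235 − 3.66) × 21.2 / [1360 × (1 + 0.0723 × 21.2)] = 1507 mg/L.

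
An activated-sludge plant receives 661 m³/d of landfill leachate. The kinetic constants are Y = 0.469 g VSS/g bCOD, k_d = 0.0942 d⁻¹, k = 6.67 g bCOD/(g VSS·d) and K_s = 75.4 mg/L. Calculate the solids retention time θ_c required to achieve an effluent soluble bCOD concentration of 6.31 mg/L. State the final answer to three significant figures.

From 1/θ_c = Y·k·S/(K_s + S) − k_d: Y·k·S/(K_s+S) = 0.469 × 6.67 × 6.31 / (75.4 + 6.31) = 0.2416 d⁻¹.
Then 1/θ_c = μ − k_d = 0.2416 − 0.0942 = 0.1474 d⁻¹, giving θ_c = 6.785 d.

θ_c ≈ 6.79 d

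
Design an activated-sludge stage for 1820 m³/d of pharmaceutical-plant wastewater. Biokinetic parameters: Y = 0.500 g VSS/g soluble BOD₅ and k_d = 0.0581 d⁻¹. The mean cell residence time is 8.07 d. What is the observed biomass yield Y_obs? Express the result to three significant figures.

Correct the yield for decay: Y_obs = Y/(1 + k_d θ_c) = 0.500 / (1 + 0.0581 × 8.07) = 0.500 / 1.469 = 0.3404.

Y_obs ≈ 0.340 g VSS/g soluble BOD₅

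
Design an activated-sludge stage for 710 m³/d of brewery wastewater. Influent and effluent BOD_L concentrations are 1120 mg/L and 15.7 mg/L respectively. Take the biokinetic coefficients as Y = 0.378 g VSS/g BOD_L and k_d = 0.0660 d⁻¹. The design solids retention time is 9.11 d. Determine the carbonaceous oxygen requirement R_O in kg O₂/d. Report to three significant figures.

R_O ≈ 521 kg O₂/d

Observed yield with endogenous decay: Y_obs = Y / (1 + k_d·θ_c) = 0.378 / (1 + 0.0660 × 9.11) = 0.378 / 1.601 = 0.2361 g VSS/g BOD_L.
ΔS = 1120 − 15.7 = 1104 mg/L, so the substrate removal rate is 710 × 1104/1000 = 784.1 kg BOD_L/d.
Net sludge production P_X = 0.2361 × 784.1 = 185.1 kg VSS/d.
R_O = Q·(S₀ − S) − 1.42·P_X = 784.1 − 1.42 × 185.1 = 521.2 kg O₂/d.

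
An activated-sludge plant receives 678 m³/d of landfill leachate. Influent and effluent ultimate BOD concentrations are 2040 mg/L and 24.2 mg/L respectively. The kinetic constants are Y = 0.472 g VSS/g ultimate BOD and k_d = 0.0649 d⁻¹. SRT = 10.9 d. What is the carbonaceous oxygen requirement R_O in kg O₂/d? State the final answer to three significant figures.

Correct the yield for decay: Y_obs = Y/(1 + k_d θ_c) = 0.472 / (1 + 0.0649 × 10.9) = 0.472 / 1.707 = 0.2764.
Mass of ultimate BOD removed per day: Q(S₀ − S) = 678 × 2016 g/m³ = 1367 kg/d.
Net sludge production P_X = 0.2764 × 1367 = 377.8 kg VSS/d.
R_O = Q·(S₀ − S) − 1.42·P_X = 1367 − 1.42 × 377.8 = 830.2 kg O₂/d.

R_O ≈ 830 kg O₂/d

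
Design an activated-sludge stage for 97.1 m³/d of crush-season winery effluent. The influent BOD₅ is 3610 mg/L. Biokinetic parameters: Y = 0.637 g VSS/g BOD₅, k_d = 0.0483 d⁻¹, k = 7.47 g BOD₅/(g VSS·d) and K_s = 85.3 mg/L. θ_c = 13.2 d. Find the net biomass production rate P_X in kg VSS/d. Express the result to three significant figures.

Effluent substrate depends only on kinetics and SRT: S = K_s(1 + k_d θ_c) / [θ_c(Yk − k_d) − 1] = 85.3 × (1 + 0.0483 × 13.2) / [13.2 × (0.637 × 7.47 − 0.0483) − 1] = 139.7 / 61.17 = 2.283 mg/L.
Observed yield with endogenous decay: Y_obs = Y / (1 + k_d·θ_c) = 0.637 / (1 + 0.0483 × 13.2) = 0.637 / 1.638 = 0.3890 g VSS/g BOD₅.
Q·(S₀ − S) = 97.1 × (3610 − 2.28) × 10⁻³ = 350.3 kg/d removed.
Biomass produced: P_X = Y_obs·Q·ΔS = 0.3890 × 350.3 ≈ 136.3 kg VSS/d.

P_X ≈ 136 kg VSS/d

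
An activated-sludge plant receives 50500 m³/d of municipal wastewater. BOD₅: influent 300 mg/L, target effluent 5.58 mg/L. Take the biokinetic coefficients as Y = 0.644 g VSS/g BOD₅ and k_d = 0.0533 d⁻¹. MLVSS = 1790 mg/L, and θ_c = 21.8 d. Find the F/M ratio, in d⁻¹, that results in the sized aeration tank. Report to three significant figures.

Steady-state biomass mass balance: V·X·(1 + k_d·θ_c) = Y·Q·(S₀ − S)·θ_c, so V = 0.644 × 50500 × (300 − 5.58) × 21.8 / [1790 × (1 + 0.0533 × 21.8)] = 2.09×10^8 / 3870 = 53939 m³.
Food-to-microorganism ratio F/M = Q S₀ / (V X) = 50500 × 300 / (53939 × 1790) = 0.1569 d⁻¹.

F/M ≈ 0.157 d⁻¹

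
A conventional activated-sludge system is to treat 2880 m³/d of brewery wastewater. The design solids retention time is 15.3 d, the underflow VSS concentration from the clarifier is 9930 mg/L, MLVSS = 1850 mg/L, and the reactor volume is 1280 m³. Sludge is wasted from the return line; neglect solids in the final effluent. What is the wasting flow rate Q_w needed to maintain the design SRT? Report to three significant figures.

Q_w ≈ 15.6 m³/d

Wasting from the return line (neglecting effluent solids): Q_w = V·X / (θ_c·X_r) = 1280 × 1850 / (15.3 × 9930) = 15.59 m³/d.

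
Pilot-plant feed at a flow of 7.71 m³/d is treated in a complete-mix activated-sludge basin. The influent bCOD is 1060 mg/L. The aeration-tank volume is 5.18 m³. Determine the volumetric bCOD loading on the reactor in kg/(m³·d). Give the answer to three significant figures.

L_v ≈ 1.58 kg bCOD/(m³·d)

Applied bCOD load per unit volume = Q·S₀/V = (7.71 × 1060/1000)/5.180 = 1.578 kg bCOD·m⁻³·d⁻¹.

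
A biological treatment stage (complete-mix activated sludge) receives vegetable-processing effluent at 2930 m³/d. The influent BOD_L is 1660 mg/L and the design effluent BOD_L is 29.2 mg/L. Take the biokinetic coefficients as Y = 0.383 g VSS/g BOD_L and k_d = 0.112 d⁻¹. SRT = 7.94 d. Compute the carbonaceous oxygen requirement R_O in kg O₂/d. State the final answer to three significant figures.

R_O ≈ 3400 kg O₂/d

Observed yield with endogenous decay: Y_obs = Y / (1 + k_d·θ_c) = 0.383 / (1 + 0.112 × 7.94) = 0.383 / 1.889 = 0.2027 g VSS/g BOD_L.
Mass of BOD_L removed per day: Q(S₀ − S) = 2930 × 1631 g/m³ = 4778 kg/d.
Net sludge production P_X = 0.2027 × 4778 = 968.7 kg VSS/d.
R_O = Q·ΔS − 1.42 P_X = 4778 − 1375 = 3403 kg O₂/d.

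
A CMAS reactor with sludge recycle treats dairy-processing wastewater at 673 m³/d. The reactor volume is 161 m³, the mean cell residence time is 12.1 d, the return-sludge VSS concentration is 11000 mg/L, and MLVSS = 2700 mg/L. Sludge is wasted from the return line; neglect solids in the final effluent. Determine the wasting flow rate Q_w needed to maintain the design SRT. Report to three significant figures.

Q_w ≈ 3.27 m³/d

Q_w = (V·X)/(θ_c X_r) = 161.0 × 2700 / (12.1 × 11000) = 3.266 m³/d.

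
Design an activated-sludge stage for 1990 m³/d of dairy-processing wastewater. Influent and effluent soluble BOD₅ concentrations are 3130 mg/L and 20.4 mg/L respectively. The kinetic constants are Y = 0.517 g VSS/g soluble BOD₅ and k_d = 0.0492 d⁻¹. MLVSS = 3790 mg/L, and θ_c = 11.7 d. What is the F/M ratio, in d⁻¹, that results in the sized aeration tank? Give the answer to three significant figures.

From the SRT design equation V = Y Q (S₀−S) θ_c / [X (1 + k_d θ_c)] = 0.517 × 1990 × (3130 − 20.4) × 11.7 / [3790 × (1 + 0.0492 × 11.7)] = 3.74×10^7 / 5972 = 6268 m³.
F/M = applied load / biomass = Q·S₀/(V·X) = 1990 × 3130 / (6268 × 3790) = 0.2622 d⁻¹.

F/M ≈ 0.262 d⁻¹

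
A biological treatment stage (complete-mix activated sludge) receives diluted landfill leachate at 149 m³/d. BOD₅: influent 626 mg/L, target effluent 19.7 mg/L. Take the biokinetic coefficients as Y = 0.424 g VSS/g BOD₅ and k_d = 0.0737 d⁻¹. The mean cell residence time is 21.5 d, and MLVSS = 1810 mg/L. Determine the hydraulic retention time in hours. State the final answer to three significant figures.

τ ≈ 28.4 h

Rearranging the biomass balance for a CMAS with decay, V = Y·Q·ΔS·θ_c / [X·(1+k_d θ_c)] = 0.424 × 149 × (626 − 19.7) × 21.5 / [1810 × (1 + 0.0737 × 21.5)] = 8.24×10^5 / 4678 = 176.0 m³.
τ = V/Q = 176.0/149 = 1.181 d, or 28.36 h.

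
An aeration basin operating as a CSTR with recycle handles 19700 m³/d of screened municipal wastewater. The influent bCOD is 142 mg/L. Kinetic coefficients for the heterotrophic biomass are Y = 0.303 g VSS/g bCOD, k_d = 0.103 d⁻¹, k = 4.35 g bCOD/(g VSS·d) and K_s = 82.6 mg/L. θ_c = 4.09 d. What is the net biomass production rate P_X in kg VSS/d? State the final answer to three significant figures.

For a completely mixed reactor with recycle the Lawrence–McCarty relation gives S = K_s·(1 + k_d·θ_c) / [θ_c·(Y·k − k_d) − 1] = 82.6 × (1 + 0.103 × 4.09) / [4.09 × (0.303 × 4.35 − 0.103) − 1] = 117.4 / 3.970 = 29.57 mg/L.
The observed yield is Y_obs = Y/(1 + k_d·θ_c) = 0.303 / (1 + 0.103 × 4.09) = 0.303 / 1.421 = 0.2132 g VSS per g bCOD removed.
Mass of bCOD removed per day: Q(S₀ − S) = 19700 × 112.4 g/m³ = 2214 kg/d.
Net biomass production P_X = Y_obs × Q·(S₀ − S) = 0.2132 × 2214 = 472.1 kg VSS/d.

P_X ≈ 472 kg VSS/d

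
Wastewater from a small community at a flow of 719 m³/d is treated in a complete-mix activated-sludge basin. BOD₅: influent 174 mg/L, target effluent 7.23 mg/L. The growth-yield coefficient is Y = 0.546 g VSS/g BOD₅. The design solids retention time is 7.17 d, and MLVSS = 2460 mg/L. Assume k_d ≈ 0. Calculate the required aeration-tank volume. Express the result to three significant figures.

V·X = Y·Q·ΔS·θ_c gives V = 0.546 × 719 × (174 − 7.23) × 7.17 / 2460 = 190.8 m³.

V ≈ 191 m³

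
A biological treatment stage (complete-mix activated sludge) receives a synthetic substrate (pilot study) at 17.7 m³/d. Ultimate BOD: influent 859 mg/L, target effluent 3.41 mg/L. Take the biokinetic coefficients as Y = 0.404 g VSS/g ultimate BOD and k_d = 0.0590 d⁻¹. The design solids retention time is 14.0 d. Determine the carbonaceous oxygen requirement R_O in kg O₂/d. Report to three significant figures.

Y_obs = Y / (1 + k_d θ_c) = 0.404 / (1 + 0.0590 × 14.0) = 0.404 / 1.826 = 0.2212.
Mass of ultimate BOD removed per day: Q(S₀ − S) = 17.7 × 855.6 g/m³ = 15.14 kg/d.
Net sludge production P_X = 0.2212 × 15.14 = 3.351 kg VSS/d.
Carbonaceous O₂ demand = substrate oxidised − cell-mass equivalent = 15.14 − 1.42 × 3.351 = 10.39 kg O₂/d.

R_O ≈ 10.4 kg O₂/d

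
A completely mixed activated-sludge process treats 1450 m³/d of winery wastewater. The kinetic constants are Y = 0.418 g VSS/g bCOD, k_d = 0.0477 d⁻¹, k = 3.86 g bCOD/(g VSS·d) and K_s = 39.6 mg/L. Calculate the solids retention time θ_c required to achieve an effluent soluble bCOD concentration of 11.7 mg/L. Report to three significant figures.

θ_c ≈ 3.12 d

At the target effluent, Y k S/(K_s+S) = 0.418×3.86×11.7/51.30 = 0.3680 d⁻¹.
Then 1/θ_c = μ − k_d = 0.3680 − 0.0477 = 0.3203 d⁻¹, giving θ_c = 3.122 d.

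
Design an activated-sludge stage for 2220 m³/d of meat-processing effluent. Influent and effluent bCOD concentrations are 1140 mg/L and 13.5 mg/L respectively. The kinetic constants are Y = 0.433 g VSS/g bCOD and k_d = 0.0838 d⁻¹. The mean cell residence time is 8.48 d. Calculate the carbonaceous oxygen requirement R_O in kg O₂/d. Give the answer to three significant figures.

Observed yield with endogenous decay: Y_obs = Y / (1 + k_d·θ_c) = 0.433 / (1 + 0.0838 × 8.48) = 0.433 / 1.711 = 0.2531 g VSS/g bCOD.
Q·(S₀ − S) = 2220 × (1140 − 13.5) × 10⁻³ = 2501 kg/d removed.
Net sludge production P_X = 0.2531 × 2501 = 633.0 kg VSS/d.
R_O = Q·ΔS − 1.42 P_X = 2501 − 898.9 = 1602 kg O₂/d.

R_O ≈ 1600 kg O₂/d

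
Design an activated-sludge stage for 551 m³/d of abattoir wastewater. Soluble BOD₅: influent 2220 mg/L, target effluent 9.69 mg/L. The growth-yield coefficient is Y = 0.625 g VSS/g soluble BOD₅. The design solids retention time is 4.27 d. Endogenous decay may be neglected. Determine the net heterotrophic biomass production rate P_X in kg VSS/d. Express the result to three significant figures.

With endogenous decay neglected, the observed yield equals the true yield: Y_obs = Y = 0.625 g VSS/g soluble BOD₅.
Substrate removed = Q·(S₀ − S) = 551 m³/d × (2220 − 9.69) g/m³ = 1.22×10^6 g/d = 1218 kg/d.
P_X = Y_obs · Q(S₀ − S) = 0.6250 × 1218 = 761.2 kg VSS/d.

P_X ≈ 761 kg VSS/d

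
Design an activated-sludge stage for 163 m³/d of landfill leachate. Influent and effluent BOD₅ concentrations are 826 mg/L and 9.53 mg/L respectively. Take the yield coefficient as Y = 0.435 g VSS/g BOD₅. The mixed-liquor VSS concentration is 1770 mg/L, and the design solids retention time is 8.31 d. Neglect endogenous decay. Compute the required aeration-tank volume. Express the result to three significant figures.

Biomass mass balance (decay neglected): V·X = Y·Q·(S₀ − S)·θ_c, so V = 0.435 × 163 × (826 − 9.53) × 8.31 / 1770 = 271.8 m³.

V ≈ 272 m³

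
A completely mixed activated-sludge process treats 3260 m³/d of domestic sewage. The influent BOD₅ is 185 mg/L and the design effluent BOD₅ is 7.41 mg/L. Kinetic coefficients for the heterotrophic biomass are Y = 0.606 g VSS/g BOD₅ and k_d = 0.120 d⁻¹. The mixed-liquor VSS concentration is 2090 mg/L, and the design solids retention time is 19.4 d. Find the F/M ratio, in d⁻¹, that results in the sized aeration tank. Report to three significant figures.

From the SRT design equation V = Y Q (S₀−S) θ_c / [X (1 + k_d θ_c)] = 0.606 × 3260 × (185 − 7.41) × 19.4 / [2090 × (1 + 0.120 × 19.4)] = 6.81×10^6 / 6956 = 978.5 m³.
F/M = applied load / biomass = Q·S₀/(V·X) = 3260 × 185 / (978.5 × 2090) = 0.2949 d⁻¹.

F/M ≈ 0.295 d⁻¹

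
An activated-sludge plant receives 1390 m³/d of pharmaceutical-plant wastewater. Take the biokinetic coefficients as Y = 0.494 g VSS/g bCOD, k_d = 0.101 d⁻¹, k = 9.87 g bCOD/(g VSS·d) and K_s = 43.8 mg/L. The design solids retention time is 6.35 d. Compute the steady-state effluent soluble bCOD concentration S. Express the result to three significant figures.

S ≈ 2.45 mg/L

From the Monod/SRT balance for a CMAS, S = K_s·(1+k_d θ_c)/[θ_c·(Y k − k_d) − 1] = 43.8 × (1 + 0.101 × 6.35) / [6.35 × (0.494 × 9.87 − 0.101) − 1] = 71.89 / 29.32 = 2.452 mg/L.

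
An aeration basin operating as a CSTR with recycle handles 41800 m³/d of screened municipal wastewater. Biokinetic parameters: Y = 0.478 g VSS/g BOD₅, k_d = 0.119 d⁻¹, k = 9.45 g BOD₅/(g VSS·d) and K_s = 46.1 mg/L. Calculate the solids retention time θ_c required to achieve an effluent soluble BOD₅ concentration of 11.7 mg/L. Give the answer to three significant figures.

From 1/θ_c = Y·k·S/(K_s + S) − k_d: Y·k·S/(K_s+S) = 0.478 × 9.45 × 11.7 / (46.1 + 11.7) = 0.9144 d⁻¹.
Then 1/θ_c = μ − k_d = 0.9144 − 0.119 = 0.7954 d⁻¹, giving θ_c = 1.257 d.

θ_c ≈ 1.26 d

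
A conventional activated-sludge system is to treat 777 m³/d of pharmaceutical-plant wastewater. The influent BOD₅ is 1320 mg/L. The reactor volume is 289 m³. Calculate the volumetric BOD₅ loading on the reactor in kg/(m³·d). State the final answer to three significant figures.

Applied BOD₅ load per unit volume = Q·S₀/V = (777 × 1320/1000)/289.0 = 3.549 kg BOD₅·m⁻³·d⁻¹.

L_v ≈ 3.55 kg BOD₅/(m³·d)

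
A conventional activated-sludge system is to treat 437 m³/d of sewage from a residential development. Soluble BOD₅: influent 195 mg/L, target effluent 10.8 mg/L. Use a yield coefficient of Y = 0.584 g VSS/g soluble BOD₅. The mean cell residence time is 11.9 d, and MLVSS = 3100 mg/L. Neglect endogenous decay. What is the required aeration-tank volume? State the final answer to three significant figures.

V·X = Y·Q·ΔS·θ_c gives V = 0.584 × 437 × (195 − 10.8) × 11.9 / 3100 = 180.5 m³.

V ≈ 180 m³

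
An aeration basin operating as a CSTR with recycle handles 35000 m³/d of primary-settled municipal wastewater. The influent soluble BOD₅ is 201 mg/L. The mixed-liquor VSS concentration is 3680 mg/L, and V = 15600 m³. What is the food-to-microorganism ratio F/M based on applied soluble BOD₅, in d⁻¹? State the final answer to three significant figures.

F/M ≈ 0.123 d⁻¹

F/M = applied load / biomass = Q·S₀/(V·X) = 35000 × 201 / (15600 × 3680) = 0.1225 d⁻¹.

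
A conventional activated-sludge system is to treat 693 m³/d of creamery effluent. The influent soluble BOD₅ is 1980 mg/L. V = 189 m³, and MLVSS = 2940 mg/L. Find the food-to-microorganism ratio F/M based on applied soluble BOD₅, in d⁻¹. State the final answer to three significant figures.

Food-to-microorganism ratio F/M = Q S₀ / (V X) = 693 × 1980 / (189.0 × 2940) = 2.469 d⁻¹.

F/M ≈ 2.47 d⁻¹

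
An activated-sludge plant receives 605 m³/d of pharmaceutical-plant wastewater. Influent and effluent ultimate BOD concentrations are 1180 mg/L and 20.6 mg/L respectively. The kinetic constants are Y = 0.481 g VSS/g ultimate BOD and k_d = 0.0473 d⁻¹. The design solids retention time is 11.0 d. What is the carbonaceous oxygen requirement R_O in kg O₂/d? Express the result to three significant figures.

R_O ≈ 386 kg O₂/d

Correct the yield for decay: Y_obs = Y/(1 + k_d θ_c) = 0.481 / (1 + 0.0473 × 11.0) = 0.481 / 1.520 = 0.3164.
ΔS = 1180 − 20.6 = 1159 mg/L, so the substrate removal rate is 605 × 1159/1000 = 701.4 kg ultimate BOD/d.
Biomass synthesised: P_X = Y_obs × 701.4 = 221.9 kg VSS/d.
Carbonaceous O₂ demand = substrate oxidised − cell-mass equivalent = 701.4 − 1.42 × 221.9 = 386.3 kg O₂/d.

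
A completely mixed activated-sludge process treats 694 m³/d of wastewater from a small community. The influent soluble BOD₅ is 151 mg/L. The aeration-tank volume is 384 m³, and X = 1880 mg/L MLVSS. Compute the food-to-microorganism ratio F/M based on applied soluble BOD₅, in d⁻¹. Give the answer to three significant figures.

F/M ≈ 0.145 d⁻¹

Food-to-microorganism ratio F/M = Q S₀ / (V X) = 694 × 151 / (384.0 × 1880) = 0.1452 d⁻¹.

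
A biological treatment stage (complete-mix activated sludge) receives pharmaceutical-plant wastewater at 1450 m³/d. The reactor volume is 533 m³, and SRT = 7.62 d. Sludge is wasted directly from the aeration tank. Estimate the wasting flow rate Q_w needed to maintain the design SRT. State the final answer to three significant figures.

With mixed-liquor wasting, θ_c = V/Q_w, so Q_w = V/θ_c = 533.0/7.62 = 69.95 m³/d.

Q_w ≈ 69.9 m³/d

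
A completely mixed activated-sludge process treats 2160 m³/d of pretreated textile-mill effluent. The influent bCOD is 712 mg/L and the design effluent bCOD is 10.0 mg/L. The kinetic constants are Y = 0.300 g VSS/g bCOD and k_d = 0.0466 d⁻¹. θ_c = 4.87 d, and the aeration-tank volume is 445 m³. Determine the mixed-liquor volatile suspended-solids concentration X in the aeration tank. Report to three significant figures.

X = Y·Q·ΔS·θ_c / [V·(1 + k_d θ_c)] = 0.300 × 2160 × (712 − 10.0) × 4.87 / [445 × (1 + 0.0466 × 4.87)] = 4057 mg/L.

X ≈ 4060 mg/L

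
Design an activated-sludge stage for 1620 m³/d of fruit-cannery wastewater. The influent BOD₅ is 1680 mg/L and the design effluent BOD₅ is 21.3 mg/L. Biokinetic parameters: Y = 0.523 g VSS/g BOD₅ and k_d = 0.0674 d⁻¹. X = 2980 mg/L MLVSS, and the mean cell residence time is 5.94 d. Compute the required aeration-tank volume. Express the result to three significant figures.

V ≈ 2000 m³

Rearranging the biomass balance for a CMAS with decay, V = Y·Q·ΔS·θ_c / [X·(1+k_d θ_c)] = 0.523 × 1620 × (1680 − 21.3) × 5.94 / [2980 × (1 + 0.0674 × 5.94)] = 8.35×10^6 / 4173 = 2000 m³.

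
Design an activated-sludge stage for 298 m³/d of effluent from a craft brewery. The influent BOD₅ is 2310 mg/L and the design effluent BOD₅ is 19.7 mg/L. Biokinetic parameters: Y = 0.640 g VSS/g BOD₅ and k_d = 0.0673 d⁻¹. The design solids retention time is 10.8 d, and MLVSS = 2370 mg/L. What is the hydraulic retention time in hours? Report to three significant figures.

τ ≈ 92.8 h

Rearranging the biomass balance for a CMAS with decay, V = Y·Q·ΔS·θ_c / [X·(1+k_d θ_c)] = 0.640 × 298 × (2310 − 19.7) × 10.8 / [2370 × (1 + 0.0673 × 10.8)] = 4.72×10^6 / 4093 = 1153 m³.
HRT = V/Q = 1153 m³ / 298 m³·d⁻¹ = 3.868 d × 24 = 92.83 h.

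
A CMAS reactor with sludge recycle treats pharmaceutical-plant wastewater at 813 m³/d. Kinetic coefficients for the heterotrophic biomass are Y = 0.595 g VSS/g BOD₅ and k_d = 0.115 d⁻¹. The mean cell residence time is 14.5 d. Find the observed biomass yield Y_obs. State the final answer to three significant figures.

Y_obs ≈ 0.223 g VSS/g BOD₅

Correct the yield for decay: Y_obs = Y/(1 + k_d θ_c) = 0.595 / (1 + 0.115 × 14.5) = 0.595 / 2.667 = 0.2231.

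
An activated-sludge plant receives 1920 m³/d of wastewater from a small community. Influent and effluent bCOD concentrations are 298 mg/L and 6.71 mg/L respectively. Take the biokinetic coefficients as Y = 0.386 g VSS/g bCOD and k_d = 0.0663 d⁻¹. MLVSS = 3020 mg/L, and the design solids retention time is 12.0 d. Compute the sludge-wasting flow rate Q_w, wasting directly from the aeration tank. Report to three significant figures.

Q_w ≈ 39.8 m³/d

Steady-state biomass mass balance: V·X·(1 + k_d·θ_c) = Y·Q·(S₀ − S)·θ_c, so V = 0.386 × 1920 × (298 − 6.71) × 12.0 / [3020 × (1 + 0.0663 × 12.0)] = 2.59×10^6 / 5423 = 477.7 m³.
Wasting from the aeration tank: Q_w = V / θ_c = 477.7 / 12.0 = 39.81 m³/d.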